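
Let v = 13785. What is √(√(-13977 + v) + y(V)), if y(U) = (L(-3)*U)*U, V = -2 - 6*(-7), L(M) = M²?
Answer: 2*√(3600 + 2*I*√3) ≈ 120.0 + 0.057735*I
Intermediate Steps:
V = 40 (V = -2 + 42 = 40)
y(U) = 9*U² (y(U) = ((-3)²*U)*U = (9*U)*U = 9*U²)
√(√(-13977 + v) + y(V)) = √(√(-13977 + 13785) + 9*40²) = √(√(-192) + 9*1600) = √(8*I*√3 + 14400) = √(14400 + 8*I*√3)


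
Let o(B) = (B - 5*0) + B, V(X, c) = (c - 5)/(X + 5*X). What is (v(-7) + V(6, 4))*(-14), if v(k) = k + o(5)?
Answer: -749/18 ≈ -41.611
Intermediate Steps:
V(X, c) = (-5 + c)/(6*X) (V(X, c) = (-5 + c)/((6*X)) = (-5 + c)*(1/(6*X)) = (-5 + c)/(6*X))
o(B) = 2*B (o(B) = (B + 0) + B = B + B = 2*B)
v(k) = 10 + k (v(k) = k + 2*5 = k + 10 = 10 + k)
(v(-7) + V(6, 4))*(-14) = ((10 - 7) + (⅙)*(-5 + 4)/6)*(-14) = (3 + (⅙)*(⅙)*(-1))*(-14) = (3 - 1/36)*(-14) = (107/36)*(-14) = -749/18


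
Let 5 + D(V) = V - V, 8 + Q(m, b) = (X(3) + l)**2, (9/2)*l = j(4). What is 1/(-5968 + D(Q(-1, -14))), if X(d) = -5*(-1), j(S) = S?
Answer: -1/5973 ≈ -0.00016742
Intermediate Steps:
X(d) = 5
l = 8/9 (l = (2/9)*4 = 8/9 ≈ 0.88889)
Q(m, b) = 2161/81 (Q(m, b) = -8 + (5 + 8/9)**2 = -8 + (53/9)**2 = -8 + 2809/81 = 2161/81)
D(V) = -5 (D(V) = -5 + (V - V) = -5 + 0 = -5)
1/(-5968 + D(Q(-1, -14))) = 1/(-5968 - 5) = 1/(-5973) = -1/5973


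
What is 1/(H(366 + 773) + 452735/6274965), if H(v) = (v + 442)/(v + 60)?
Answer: 1504736607/2092709786 ≈ 0.71904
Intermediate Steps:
H(v) = (442 + v)/(60 + v)
1/(H(366 + 773) + 452735/6274965) = 1/((442 + (366 + 773))/(60 + (366 + 773)) + 452735/6274965) = 1/((442 + 1139)/(60 + 1139) + 452735*(1/6274965)) = 1/(1581/1199 + 90547/1254993) = 1/(2092709786/1504736607) = 1504736607/2092709786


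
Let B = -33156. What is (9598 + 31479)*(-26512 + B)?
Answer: -2450982436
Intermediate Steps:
(9598 + 31479)*(-26512 + B) = (9598 + 31479)*(-26512 - 33156) = 41077*(-59668) = -2450982436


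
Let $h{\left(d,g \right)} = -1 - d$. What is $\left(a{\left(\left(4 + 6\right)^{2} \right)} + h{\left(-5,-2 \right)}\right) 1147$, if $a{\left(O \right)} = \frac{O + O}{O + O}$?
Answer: $5735$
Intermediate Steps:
$a{\left(O \right)} = 1$ ($a{\left(O \right)} = \frac{2 O}{2 O} = 2 O \frac{1}{2 O} = 1$)
$\left(a{\left(\left(4 + 6\right)^{2} \right)} + h{\left(-5,-2 \right)}\right) 1147 = \left(1 - -4\right) 1147 = \left(1 + \left(-1 + 5\right)\right) 1147 = \left(1 + 4\right) 1147 = 5 \cdot 1147 = 5735$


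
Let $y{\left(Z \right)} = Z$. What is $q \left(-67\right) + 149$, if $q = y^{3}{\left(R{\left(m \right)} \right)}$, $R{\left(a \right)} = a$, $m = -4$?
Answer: $4437$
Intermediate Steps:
$q = -64$ ($q = \left(-4\right)^{3} = -64$)
$q \left(-67\right) + 149 = \left(-64\right) \left(-67\right) + 149 = 4288 + 149 = 4437$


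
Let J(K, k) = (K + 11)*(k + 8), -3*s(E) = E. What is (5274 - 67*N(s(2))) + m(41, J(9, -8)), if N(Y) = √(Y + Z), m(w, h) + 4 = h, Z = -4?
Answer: 5270 - 67*I*√42/3 ≈ 5270.0 - 144.74*I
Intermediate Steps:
s(E) = -E/3
J(K, k) = (8 + k)*(11 + K) (J(K, k) = (11 + K)*(8 + k) = (8 + k)*(11 + K))
m(w, h) = -4 + h
N(Y) = √(-4 + Y) (N(Y) = √(Y - 4) = √(-4 + Y))
(5274 - 67*N(s(2))) + m(41, J(9, -8)) = (5274 - 67*√(-4 - ⅓*2)) + (-4 + (88 + 8*9 + 11*(-8) + 9*(-8))) = (5274 - 67*√(-4 - ⅔)) + (-4 + (88 + 72 - 88 - 72)) = (5274 - 67*I*√42/3) + (-4 + 0) = (5274 - 67*I*√42/3) - 4 = 5270 - 67*I*√42/3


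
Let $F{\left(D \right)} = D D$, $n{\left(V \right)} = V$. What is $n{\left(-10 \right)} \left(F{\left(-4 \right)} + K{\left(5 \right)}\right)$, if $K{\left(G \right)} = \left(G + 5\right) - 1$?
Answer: $-250$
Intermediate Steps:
$K{\left(G \right)} = 4 + G$ ($K{\left(G \right)} = \left(5 + G\right) - 1 = 4 + G$)
$F{\left(D \right)} = D^{2}$
$n{\left(-10 \right)} \left(F{\left(-4 \right)} + K{\left(5 \right)}\right) = - 10 \left(\left(-4\right)^{2} + \left(4 + 5\right)\right) = - 10 \left(16 + 9\right) = \left(-10\right) 25 = -250$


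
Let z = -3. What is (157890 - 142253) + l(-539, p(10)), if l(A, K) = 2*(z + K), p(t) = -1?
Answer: 15629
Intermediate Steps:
l(A, K) = -6 + 2*K (l(A, K) = 2*(-3 + K) = -6 + 2*K)
(157890 - 142253) + l(-539, p(10)) = (157890 - 142253) + (-6 + 2*(-1)) = 15637 + (-6 - 2) = 15637 - 8 = 15629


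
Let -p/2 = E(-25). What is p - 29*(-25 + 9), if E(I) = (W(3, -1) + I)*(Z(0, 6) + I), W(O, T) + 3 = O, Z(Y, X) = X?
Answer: -486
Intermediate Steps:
W(O, T) = -3 + O
E(I) = I*(6 + I) (E(I) = ((-3 + 3) + I)*(6 + I) = (0 + I)*(6 + I) = I*(6 + I))
p = -950 (p = -(-50)*(6 - 25) = -(-50)*(-19) = -2*475 = -950)
p - 29*(-25 + 9) = -950 - 29*(-25 + 9) = -950 - 29*(-16) = -950 - 1*(-464) = -950 + 464 = -486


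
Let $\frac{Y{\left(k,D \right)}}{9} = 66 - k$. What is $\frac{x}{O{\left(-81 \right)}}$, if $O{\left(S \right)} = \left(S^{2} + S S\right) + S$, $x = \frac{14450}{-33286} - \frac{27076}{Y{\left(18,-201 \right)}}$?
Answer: $- \frac{6672751}{1378851012} \approx -0.0048394$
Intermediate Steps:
$Y{\left(k,D \right)} = 594 - 9 k$ ($Y{\left(k,D \right)} = 9 \left(66 - k\right) = 594 - 9 k$)
$x = - \frac{6672751}{105732}$ ($x = \frac{14450}{-33286} - \frac{27076}{594 - 162} = 14450 \left(- \frac{1}{33286}\right) - \frac{27076}{594 - 162} = - \frac{425}{979} - \frac{27076}{432} = - \frac{425}{979} - \frac{6769}{108} = - \frac{6672751}{105732} \approx -63.11$)
$O{\left(S \right)} = S + 2 S^{2}$ ($O{\left(S \right)} = \left(S^{2} + S^{2}\right) + S = 2 S^{2} + S = S + 2 S^{2}$)
$\frac{x}{O{\left(-81 \right)}} = - \frac{6672751}{105732 \left(- 81 \left(1 + 2 \left(-81\right)\right)\right)} = - \frac{6672751}{105732 \left(- 81 \left(1 - 162\right)\right)} = - \frac{6672751}{105732 \left(\left(-81\right) \left(-161\right)\right)} = - \frac{6672751}{105732 \cdot 13041} = \left(- \frac{6672751}{105732}\right) \frac{1}{13041} = - \frac{6672751}{1378851012}$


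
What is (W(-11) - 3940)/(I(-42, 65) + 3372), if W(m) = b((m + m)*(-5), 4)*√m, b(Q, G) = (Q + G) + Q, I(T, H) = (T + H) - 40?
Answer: -788/671 + 224*I*√11/3355 ≈ -1.1744 + 0.22144*I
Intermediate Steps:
I(T, H) = -40 + H + T (I(T, H) = (H + T) - 40 = -40 + H + T)
b(Q, G) = G + 2*Q (b(Q, G) = (G + Q) + Q = G + 2*Q)
W(m) = √m*(4 - 20*m) (W(m) = (4 + 2*((m + m)*(-5)))*√m = (4 + 2*((2*m)*(-5)))*√m = (4 + 2*(-10*m))*√m = (4 - 20*m)*√m = √m*(4 - 20*m))
(W(-11) - 3940)/(I(-42, 65) + 3372) = (√(-11)*(4 - 20*(-11)) - 3940)/((-40 + 65 - 42) + 3372) = ((I*√11)*(4 + 220) - 3940)/(-17 + 3372) = ((I*√11)*224 - 3940)/3355 = (224*I*√11 - 3940)*(1/3355) = (-3940 + 224*I*√11)*(1/3355) = -788/671 + 224*I*√11/3355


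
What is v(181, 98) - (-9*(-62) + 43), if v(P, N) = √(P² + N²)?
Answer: -601 + √42365 ≈ -395.17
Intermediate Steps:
v(P, N) = √(N² + P²)
v(181, 98) - (-9*(-62) + 43) = √(98² + 181²) - (-9*(-62) + 43) = √(9604 + 32761) - (558 + 43) = √42365 - 1*601 = √42365 - 601 = -601 + √42365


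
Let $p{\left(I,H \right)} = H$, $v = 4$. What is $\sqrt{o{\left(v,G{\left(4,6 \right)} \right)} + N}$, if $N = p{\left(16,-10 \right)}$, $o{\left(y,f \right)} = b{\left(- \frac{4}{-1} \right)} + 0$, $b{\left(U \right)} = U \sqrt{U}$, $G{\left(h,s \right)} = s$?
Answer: $i \sqrt{2} \approx 1.4142 i$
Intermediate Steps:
$b{\left(U \right)} = U^{\frac{3}{2}}$
$o{\left(y,f \right)} = 8$ ($o{\left(y,f \right)} = \left(- \frac{4}{-1}\right)^{\frac{3}{2}} + 0 = \left(\left(-4\right) \left(-1\right)\right)^{\frac{3}{2}} + 0 = 4^{\frac{3}{2}} + 0 = 8 + 0 = 8$)
$N = -10$
$\sqrt{o{\left(v,G{\left(4,6 \right)} \right)} + N} = \sqrt{8 - 10} = \sqrt{-2} = i \sqrt{2}$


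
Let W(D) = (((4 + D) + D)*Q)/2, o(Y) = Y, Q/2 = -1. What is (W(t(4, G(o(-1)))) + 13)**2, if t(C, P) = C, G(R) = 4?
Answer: 1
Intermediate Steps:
Q = -2 (Q = 2*(-1) = -2)
W(D) = -4 - 2*D (W(D) = (((4 + D) + D)*(-2))/2 = ((4 + 2*D)*(-2))*(1/2) = (-8 - 4*D)*(1/2) = -4 - 2*D)
(W(t(4, G(o(-1)))) + 13)**2 = ((-4 - 2*4) + 13)**2 = ((-4 - 8) + 13)**2 = (-12 + 13)**2 = 1**2 = 1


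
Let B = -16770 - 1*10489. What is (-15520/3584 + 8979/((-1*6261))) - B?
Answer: 6370280285/233744 ≈ 27253.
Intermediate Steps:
B = -27259 (B = -16770 - 10489 = -27259)
(-15520/3584 + 8979/((-1*6261))) - B = (-15520/3584 + 8979/((-1*6261))) - 1*(-27259) = (-15520*1/3584 + 8979/(-6261)) + 27259 = (-485/112 + 8979*(-1/6261)) + 27259 = (-485/112 - 2993/2087) + 27259 = -1347411/233744 + 27259 = 6370280285/233744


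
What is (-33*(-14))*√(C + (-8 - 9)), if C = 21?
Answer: 924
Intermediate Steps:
(-33*(-14))*√(C + (-8 - 9)) = (-33*(-14))*√(21 + (-8 - 9)) = 462*√(21 - 17) = 462*√4 = 462*2 = 924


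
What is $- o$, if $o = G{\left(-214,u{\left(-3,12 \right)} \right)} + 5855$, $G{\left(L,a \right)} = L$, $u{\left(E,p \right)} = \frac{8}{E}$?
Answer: $-5641$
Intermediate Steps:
$o = 5641$ ($o = -214 + 5855 = 5641$)
$- o = \left(-1\right) 5641 = -5641$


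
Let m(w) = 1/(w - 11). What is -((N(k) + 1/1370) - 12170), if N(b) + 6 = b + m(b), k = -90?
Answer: 1697247689/138370 ≈ 12266.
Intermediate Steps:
m(w) = 1/(-11 + w)
N(b) = -6 + b + 1/(-11 + b) (N(b) = -6 + (b + 1/(-11 + b)) = -6 + b + 1/(-11 + b))
-((N(k) + 1/1370) - 12170) = -(((1 + (-11 - 90)*(-6 - 90))/(-11 - 90) + 1/1370) - 12170) = -(((1 - 101*(-96))/(-101) + 1/1370) - 12170) = -((-(1 + 9696)/101 + 1/1370) - 12170) = -((-1/101*9697 + 1/1370) - 12170) = -((-9697/101 + 1/1370) - 12170) = -(-13284789/138370 - 12170) = -1*(-1697247689/138370) = 1697247689/138370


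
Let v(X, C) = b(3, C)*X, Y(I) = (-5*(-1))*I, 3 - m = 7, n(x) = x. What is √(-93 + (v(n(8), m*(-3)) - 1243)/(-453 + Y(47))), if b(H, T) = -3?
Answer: I*√4143526/218 ≈ 9.3375*I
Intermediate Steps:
m = -4 (m = 3 - 1*7 = 3 - 7 = -4)
Y(I) = 5*I
v(X, C) = -3*X
√(-93 + (v(n(8), m*(-3)) - 1243)/(-453 + Y(47))) = √(-93 + (-3*8 - 1243)/(-453 + 5*47)) = √(-93 + (-24 - 1243)/(-453 + 235)) = √(-93 - 1267/(-218)) = √(-93 - 1267*(-1/218)) = √(-93 + 1267/218) = √(-19007/218) = I*√4143526/218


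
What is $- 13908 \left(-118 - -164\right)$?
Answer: $-639768$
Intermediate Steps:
$- 13908 \left(-118 - -164\right) = - 13908 \left(-118 + 164\right) = \left(-13908\right) 46 = -639768$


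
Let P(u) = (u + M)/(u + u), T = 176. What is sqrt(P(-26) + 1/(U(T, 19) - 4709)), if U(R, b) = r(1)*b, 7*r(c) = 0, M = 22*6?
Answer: I*sqrt(30559893702)/122434 ≈ 1.4278*I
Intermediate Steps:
M = 132
r(c) = 0 (r(c) = (1/7)*0 = 0)
U(R, b) = 0 (U(R, b) = 0*b = 0)
P(u) = (132 + u)/(2*u) (P(u) = (u + 132)/(u + u) = (132 + u)/((2*u)) = (132 + u)*(1/(2*u)) = (132 + u)/(2*u))
sqrt(P(-26) + 1/(U(T, 19) - 4709)) = sqrt((1/2)*(132 - 26)/(-26) + 1/(0 - 4709)) = sqrt((1/2)*(-1/26)*106 + 1/(-4709)) = sqrt(-53/26 - 1/4709) = sqrt(-249603/122434) = I*sqrt(30559893702)/122434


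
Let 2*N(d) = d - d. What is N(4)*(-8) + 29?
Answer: 29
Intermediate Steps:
N(d) = 0 (N(d) = (d - d)/2 = (½)*0 = 0)
N(4)*(-8) + 29 = 0*(-8) + 29 = 0 + 29 = 29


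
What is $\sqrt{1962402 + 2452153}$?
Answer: $\sqrt{4414555} \approx 2101.1$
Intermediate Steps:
$\sqrt{1962402 + 2452153} = \sqrt{4414555}$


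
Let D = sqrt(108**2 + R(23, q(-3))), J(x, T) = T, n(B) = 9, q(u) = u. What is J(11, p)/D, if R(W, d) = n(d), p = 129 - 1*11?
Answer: 118*sqrt(1297)/3891 ≈ 1.0922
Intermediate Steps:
p = 118 (p = 129 - 11 = 118)
R(W, d) = 9
D = 3*sqrt(1297) (D = sqrt(108**2 + 9) = sqrt(11664 + 9) = sqrt(11673) = 3*sqrt(1297) ≈ 108.04)
J(11, p)/D = 118/((3*sqrt(1297))) = 118*(sqrt(1297)/3891) = 118*sqrt(1297)/3891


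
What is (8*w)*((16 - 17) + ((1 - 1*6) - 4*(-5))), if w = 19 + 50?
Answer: 7728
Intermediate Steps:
w = 69
(8*w)*((16 - 17) + ((1 - 1*6) - 4*(-5))) = (8*69)*((16 - 17) + ((1 - 1*6) - 4*(-5))) = 552*(-1 + ((1 - 6) + 20)) = 552*(-1 + (-5 + 20)) = 552*(-1 + 15) = 552*14 = 7728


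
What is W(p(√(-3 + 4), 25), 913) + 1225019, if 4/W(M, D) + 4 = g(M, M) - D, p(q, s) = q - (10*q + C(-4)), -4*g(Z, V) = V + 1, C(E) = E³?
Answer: 1140492685/931 ≈ 1.2250e+6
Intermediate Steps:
g(Z, V) = -¼ - V/4 (g(Z, V) = -(V + 1)/4 = -(1 + V)/4 = -¼ - V/4)
p(q, s) = 64 - 9*q (p(q, s) = q - (10*q + (-4)³) = q - (10*q - 64) = q - (-64 + 10*q) = q + (64 - 10*q) = 64 - 9*q)
W(M, D) = 4/(-17/4 - D - M/4) (W(M, D) = 4/(-4 + ((-¼ - M/4) - D)) = 4/(-4 + (-¼ - D - M/4)) = 4/(-17/4 - D - M/4))
W(p(√(-3 + 4), 25), 913) + 1225019 = -16/(17 + (64 - 9*√(-3 + 4)) + 4*913) + 1225019 = -16/(17 + (64 - 9*√1) + 3652) + 1225019 = -16/(17 + (64 - 9*1) + 3652) + 1225019 = -16/(17 + (64 - 9) + 3652) + 1225019 = -16/(17 + 55 + 3652) + 1225019 = -16/3724 + 1225019 = -16*1/3724 + 1225019 = -4/931 + 1225019 = 1140492685/931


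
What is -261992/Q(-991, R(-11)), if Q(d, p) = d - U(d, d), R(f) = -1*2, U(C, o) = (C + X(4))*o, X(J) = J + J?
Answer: 32749/121893 ≈ 0.26867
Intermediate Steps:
X(J) = 2*J
U(C, o) = o*(8 + C) (U(C, o) = (C + 2*4)*o = (C + 8)*o = (8 + C)*o = o*(8 + C))
R(f) = -2
Q(d, p) = d - d*(8 + d)
-261992/Q(-991, R(-11)) = -261992*(-1/(991*(-7 - 1*(-991)))) = -261992*(-1/(991*(-7 + 991))) = -261992/((-991*984)) = -261992/(-975144) = -261992*(-1/975144) = 32749/121893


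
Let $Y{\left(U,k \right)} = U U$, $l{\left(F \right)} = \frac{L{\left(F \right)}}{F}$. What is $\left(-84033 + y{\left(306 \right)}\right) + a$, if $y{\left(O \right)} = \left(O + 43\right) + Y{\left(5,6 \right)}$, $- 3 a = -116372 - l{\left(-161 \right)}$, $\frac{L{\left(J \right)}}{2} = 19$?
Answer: $- \frac{21671443}{483} \approx -44868.0$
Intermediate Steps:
$L{\left(J \right)} = 38$ ($L{\left(J \right)} = 2 \cdot 19 = 38$)
$l{\left(F \right)} = \frac{38}{F}$
$a = \frac{18735854}{483}$ ($a = - \frac{-116372 - \frac{38}{-161}}{3} = - \frac{-116372 - 38 \left(- \frac{1}{161}\right)}{3} = - \frac{-116372 - - \frac{38}{161}}{3} = - \frac{-116372 + \frac{38}{161}}{3} = \left(- \frac{1}{3}\right) \left(- \frac{18735854}{161}\right) = \frac{18735854}{483} \approx 38791.0$)
$Y{\left(U,k \right)} = U^{2}$
$y{\left(O \right)} = 68 + O$ ($y{\left(O \right)} = \left(O + 43\right) + 5^{2} = \left(43 + O\right) + 25 = 68 + O$)
$\left(-84033 + y{\left(306 \right)}\right) + a = \left(-84033 + \left(68 + 306\right)\right) + \frac{18735854}{483} = \left(-84033 + 374\right) + \frac{18735854}{483} = -83659 + \frac{18735854}{483} = - \frac{21671443}{483}$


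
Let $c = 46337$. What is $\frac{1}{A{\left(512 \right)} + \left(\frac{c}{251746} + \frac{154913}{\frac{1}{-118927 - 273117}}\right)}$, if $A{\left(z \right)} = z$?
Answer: $- \frac{251746}{15289217229512023} \approx -1.6466 \cdot 10^{-11}$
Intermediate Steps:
$\frac{1}{A{\left(512 \right)} + \left(\frac{c}{251746} + \frac{154913}{\frac{1}{-118927 - 273117}}\right)} = \frac{1}{512 + \left(\frac{46337}{251746} + \frac{154913}{\frac{1}{-118927 - 273117}}\right)} = \frac{1}{512 + \left(46337 \cdot \frac{1}{251746} + \frac{154913}{\frac{1}{-392044}}\right)} = \frac{1}{512 + \left(\frac{46337}{251746} + \frac{154913}{- \frac{1}{392044}}\right)} = \frac{1}{512 + \left(\frac{46337}{251746} + 154913 \left(-392044\right)\right)} = \frac{1}{512 + \left(\frac{46337}{251746} - 60732712172\right)} = \frac{1}{512 - \frac{15289217358405975}{251746}} = \frac{1}{- \frac{15289217229512023}{251746}} = - \frac{251746}{15289217229512023}$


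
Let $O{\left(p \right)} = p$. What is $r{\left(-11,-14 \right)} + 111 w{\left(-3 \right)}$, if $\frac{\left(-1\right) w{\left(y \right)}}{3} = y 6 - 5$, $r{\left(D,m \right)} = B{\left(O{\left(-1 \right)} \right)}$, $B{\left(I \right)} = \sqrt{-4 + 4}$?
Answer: $7659$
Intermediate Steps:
$B{\left(I \right)} = 0$ ($B{\left(I \right)} = \sqrt{0} = 0$)
$r{\left(D,m \right)} = 0$
$w{\left(y \right)} = 15 - 18 y$ ($w{\left(y \right)} = - 3 \left(y 6 - 5\right) = - 3 \left(6 y - 5\right) = - 3 \left(-5 + 6 y\right) = 15 - 18 y$)
$r{\left(-11,-14 \right)} + 111 w{\left(-3 \right)} = 0 + 111 \left(15 - -54\right) = 0 + 111 \left(15 + 54\right) = 0 + 111 \cdot 69 = 0 + 7659 = 7659$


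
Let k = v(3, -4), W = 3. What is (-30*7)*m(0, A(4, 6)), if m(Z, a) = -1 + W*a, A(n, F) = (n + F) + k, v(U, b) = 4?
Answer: -8610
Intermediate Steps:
k = 4
A(n, F) = 4 + F + n (A(n, F) = (n + F) + 4 = (F + n) + 4 = 4 + F + n)
m(Z, a) = -1 + 3*a
(-30*7)*m(0, A(4, 6)) = (-30*7)*(-1 + 3*(4 + 6 + 4)) = -210*(-1 + 3*14) = -210*(-1 + 42) = -210*41 = -8610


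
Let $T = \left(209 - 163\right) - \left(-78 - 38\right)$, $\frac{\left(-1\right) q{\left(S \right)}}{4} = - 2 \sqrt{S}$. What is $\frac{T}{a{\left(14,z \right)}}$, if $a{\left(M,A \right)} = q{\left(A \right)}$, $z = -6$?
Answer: $- \frac{27 i \sqrt{6}}{8} \approx - 8.267 i$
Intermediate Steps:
$q{\left(S \right)} = 8 \sqrt{S}$ ($q{\left(S \right)} = - 4 \left(- 2 \sqrt{S}\right) = 8 \sqrt{S}$)
$a{\left(M,A \right)} = 8 \sqrt{A}$
$T = 162$ ($T = \left(209 - 163\right) - -116 = 46 + 116 = 162$)
$\frac{T}{a{\left(14,z \right)}} = \frac{162}{8 \sqrt{-6}} = \frac{162}{8 i \sqrt{6}} = 162 \left(- \frac{i \sqrt{6}}{48}\right) = - \frac{27 i \sqrt{6}}{8}$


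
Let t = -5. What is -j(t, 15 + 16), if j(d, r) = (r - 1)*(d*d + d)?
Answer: -600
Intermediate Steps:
j(d, r) = (-1 + r)*(d + d**2) (j(d, r) = (-1 + r)*(d**2 + d) = (-1 + r)*(d + d**2))
-j(t, 15 + 16) = -(-5)*(-1 + (15 + 16) - 1*(-5) - 5*(15 + 16)) = -(-5)*(-1 + 31 + 5 - 5*31) = -(-5)*(-1 + 31 + 5 - 155) = -(-5)*(-120) = -1*600 = -600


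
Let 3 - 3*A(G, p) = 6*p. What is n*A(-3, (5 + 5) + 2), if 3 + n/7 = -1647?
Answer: 265650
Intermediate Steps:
A(G, p) = 1 - 2*p
n = -11550 (n = -21 + 7*(-1647) = -21 - 11529 = -11550)
n*A(-3, (5 + 5) + 2) = -11550*(1 - 2*((5 + 5) + 2)) = -11550*(1 - 2*(10 + 2)) = -11550*(1 - 2*12) = -11550*(1 - 24) = -11550*(-23) = 265650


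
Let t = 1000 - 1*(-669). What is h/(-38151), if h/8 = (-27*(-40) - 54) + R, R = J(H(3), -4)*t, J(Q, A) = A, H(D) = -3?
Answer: 45200/38151 ≈ 1.1848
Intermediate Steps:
t = 1669 (t = 1000 + 669 = 1669)
R = -6676 (R = -4*1669 = -6676)
h = -45200 (h = 8*((-27*(-40) - 54) - 6676) = 8*((1080 - 54) - 6676) = 8*(1026 - 6676) = 8*(-5650) = -45200)
h/(-38151) = -45200/(-38151) = -45200*(-1/38151) = 45200/38151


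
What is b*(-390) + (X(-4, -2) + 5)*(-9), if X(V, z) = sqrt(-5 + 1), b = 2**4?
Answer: -6285 - 18*I ≈ -6285.0 - 18.0*I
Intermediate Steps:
b = 16
X(V, z) = 2*I (X(V, z) = sqrt(-4) = 2*I)
b*(-390) + (X(-4, -2) + 5)*(-9) = 16*(-390) + (2*I + 5)*(-9) = -6240 + (5 + 2*I)*(-9) = -6240 + (-45 - 18*I) = -6285 - 18*I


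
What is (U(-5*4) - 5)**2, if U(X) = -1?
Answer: 36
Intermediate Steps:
(U(-5*4) - 5)**2 = (-1 - 5)**2 = (-6)**2 = 36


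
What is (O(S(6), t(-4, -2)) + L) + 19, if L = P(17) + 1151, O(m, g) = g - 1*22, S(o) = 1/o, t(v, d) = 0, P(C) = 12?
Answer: 1160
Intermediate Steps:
O(m, g) = -22 + g (O(m, g) = g - 22 = -22 + g)
L = 1163 (L = 12 + 1151 = 1163)
(O(S(6), t(-4, -2)) + L) + 19 = ((-22 + 0) + 1163) + 19 = (-22 + 1163) + 19 = 1141 + 19 = 1160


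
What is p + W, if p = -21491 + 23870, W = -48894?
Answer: -46515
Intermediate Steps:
p = 2379
p + W = 2379 - 48894 = -46515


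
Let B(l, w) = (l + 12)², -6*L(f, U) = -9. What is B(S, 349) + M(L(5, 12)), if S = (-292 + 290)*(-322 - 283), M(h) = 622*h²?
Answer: 2989367/2 ≈ 1.4947e+6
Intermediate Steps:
L(f, U) = 3/2 (L(f, U) = -⅙*(-9) = 3/2)
S = 1210 (S = -2*(-605) = 1210)
B(l, w) = (12 + l)²
B(S, 349) + M(L(5, 12)) = (12 + 1210)² + 622*(3/2)² = 1222² + 622*(9/4) = 1493284 + 2799/2 = 2989367/2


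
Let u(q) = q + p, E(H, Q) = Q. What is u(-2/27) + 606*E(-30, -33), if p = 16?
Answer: -539516/27 ≈ -19982.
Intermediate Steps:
u(q) = 16 + q (u(q) = q + 16 = 16 + q)
u(-2/27) + 606*E(-30, -33) = (16 - 2/27) + 606*(-33) = (16 - 2*1/27) - 19998 = (16 - 2/27) - 19998 = 430/27 - 19998 = -539516/27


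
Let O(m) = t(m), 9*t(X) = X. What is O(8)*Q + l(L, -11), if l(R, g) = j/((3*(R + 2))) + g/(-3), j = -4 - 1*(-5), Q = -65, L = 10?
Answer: -649/12 ≈ -54.083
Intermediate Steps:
t(X) = X/9
O(m) = m/9
j = 1 (j = -4 + 5 = 1)
l(R, g) = 1/(6 + 3*R) - g/3 (l(R, g) = 1/(3*(R + 2)) + g/(-3) = 1/(3*(2 + R)) + g*(-1/3) = 1/(6 + 3*R) - g/3)
O(8)*Q + l(L, -11) = ((1/9)*8)*(-65) + (1 - 2*(-11) - 1*10*(-11))/(3*(2 + 10)) = (8/9)*(-65) + (1/3)*(1 + 22 + 110)/12 = -520/9 + (1/3)*(1/12)*133 = -520/9 + 133/36 = -649/12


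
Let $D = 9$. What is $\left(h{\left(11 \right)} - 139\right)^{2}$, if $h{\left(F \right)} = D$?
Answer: $16900$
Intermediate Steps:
$h{\left(F \right)} = 9$
$\left(h{\left(11 \right)} - 139\right)^{2} = \left(9 - 139\right)^{2} = \left(-130\right)^{2} = 16900$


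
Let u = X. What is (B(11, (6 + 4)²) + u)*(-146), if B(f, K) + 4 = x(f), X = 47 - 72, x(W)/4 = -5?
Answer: 7154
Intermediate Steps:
x(W) = -20 (x(W) = 4*(-5) = -20)
X = -25
B(f, K) = -24 (B(f, K) = -4 - 20 = -24)
u = -25
(B(11, (6 + 4)²) + u)*(-146) = (-24 - 25)*(-146) = -49*(-146) = 7154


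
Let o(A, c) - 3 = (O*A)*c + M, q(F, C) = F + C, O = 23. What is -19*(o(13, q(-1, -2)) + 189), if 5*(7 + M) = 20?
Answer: 13452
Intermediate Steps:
M = -3 (M = -7 + (⅕)*20 = -7 + 4 = -3)
q(F, C) = C + F
o(A, c) = 23*A*c (o(A, c) = 3 + ((23*A)*c - 3) = 3 + (23*A*c - 3) = 3 + (-3 + 23*A*c) = 23*A*c)
-19*(o(13, q(-1, -2)) + 189) = -19*(23*13*(-2 - 1) + 189) = -19*(23*13*(-3) + 189) = -19*(-897 + 189) = -19*(-708) = 13452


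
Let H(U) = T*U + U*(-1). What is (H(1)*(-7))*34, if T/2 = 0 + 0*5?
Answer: 238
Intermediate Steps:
T = 0 (T = 2*(0 + 0*5) = 2*(0 + 0) = 2*0 = 0)
H(U) = -U (H(U) = 0*U + U*(-1) = 0 - U = -U)
(H(1)*(-7))*34 = (-1*1*(-7))*34 = -1*(-7)*34 = 7*34 = 238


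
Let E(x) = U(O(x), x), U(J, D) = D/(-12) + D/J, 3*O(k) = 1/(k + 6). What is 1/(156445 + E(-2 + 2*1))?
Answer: 1/156445 ≈ 6.3920e-6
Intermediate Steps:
O(k) = 1/(3*(6 + k)) (O(k) = 1/(3*(k + 6)) = 1/(3*(6 + k)))
U(J, D) = -D/12 + D/J (U(J, D) = D*(-1/12) + D/J = -D/12 + D/J)
E(x) = -x/12 + x*(18 + 3*x) (E(x) = -x/12 + x/((1/(3*(6 + x)))) = -x/12 + x*(18 + 3*x))
1/(156445 + E(-2 + 2*1)) = 1/(156445 + (-2 + 2*1)*(215 + 36*(-2 + 2*1))/12) = 1/(156445 + (-2 + 2)*(215 + 36*(-2 + 2))/12) = 1/(156445 + (1/12)*0*(215 + 36*0)) = 1/(156445 + (1/12)*0*(215 + 0)) = 1/(156445 + (1/12)*0*215) = 1/(156445 + 0) = 1/156445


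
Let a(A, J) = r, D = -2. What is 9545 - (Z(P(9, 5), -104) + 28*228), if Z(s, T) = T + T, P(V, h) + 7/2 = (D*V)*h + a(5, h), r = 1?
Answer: 3369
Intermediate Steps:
a(A, J) = 1
P(V, h) = -5/2 - 2*V*h (P(V, h) = -7/2 + ((-2*V)*h + 1) = -7/2 + (-2*V*h + 1) = -7/2 + (1 - 2*V*h) = -5/2 - 2*V*h)
Z(s, T) = 2*T
9545 - (Z(P(9, 5), -104) + 28*228) = 9545 - (2*(-104) + 28*228) = 9545 - (-208 + 6384) = 9545 - 1*6176 = 9545 - 6176 = 3369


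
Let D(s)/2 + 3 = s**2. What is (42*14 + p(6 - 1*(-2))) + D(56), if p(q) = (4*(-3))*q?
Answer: 6758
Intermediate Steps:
p(q) = -12*q
D(s) = -6 + 2*s**2
(42*14 + p(6 - 1*(-2))) + D(56) = (42*14 - 12*(6 - 1*(-2))) + (-6 + 2*56**2) = (588 - 12*(6 + 2)) + (-6 + 2*3136) = (588 - 12*8) + (-6 + 6272) = (588 - 96) + 6266 = 492 + 6266 = 6758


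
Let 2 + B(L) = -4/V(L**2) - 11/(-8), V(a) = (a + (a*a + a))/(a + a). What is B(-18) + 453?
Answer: 589865/1304 ≈ 452.35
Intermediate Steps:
V(a) = (a**2 + 2*a)/(2*a) (V(a) = (a + (a**2 + a))/((2*a)) = (a + (a + a**2))*(1/(2*a)) = (a**2 + 2*a)*(1/(2*a)) = (a**2 + 2*a)/(2*a))
B(L) = -5/8 - 4/(1 + L**2/2) (B(L) = -2 + (-4/(1 + L**2/2) - 11/(-8)) = -2 + (-4/(1 + L**2/2) - 11*(-1/8)) = -2 + (-4/(1 + L**2/2) + 11/8) = -2 + (11/8 - 4/(1 + L**2/2)) = -5/8 - 4/(1 + L**2/2))
B(-18) + 453 = (-74 - 5*(-18)**2)/(8*(2 + (-18)**2)) + 453 = (-74 - 5*324)/(8*(2 + 324)) + 453 = (1/8)*(-74 - 1620)/326 + 453 = (1/8)*(1/326)*(-1694) + 453 = -847/1304 + 453 = 589865/1304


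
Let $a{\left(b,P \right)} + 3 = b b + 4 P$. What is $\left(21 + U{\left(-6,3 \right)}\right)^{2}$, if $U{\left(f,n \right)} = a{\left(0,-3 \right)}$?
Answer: $36$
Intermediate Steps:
$a{\left(b,P \right)} = -3 + b^{2} + 4 P$ ($a{\left(b,P \right)} = -3 + \left(b b + 4 P\right) = -3 + \left(b^{2} + 4 P\right) = -3 + b^{2} + 4 P$)
$U{\left(f,n \right)} = -15$ ($U{\left(f,n \right)} = -3 + 0^{2} + 4 \left(-3\right) = -3 + 0 - 12 = -15$)
$\left(21 + U{\left(-6,3 \right)}\right)^{2} = \left(21 - 15\right)^{2} = 6^{2} = 36$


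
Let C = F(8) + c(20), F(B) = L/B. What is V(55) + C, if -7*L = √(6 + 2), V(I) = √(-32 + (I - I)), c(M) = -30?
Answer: -30 - √2*(1 - 112*I)/28 ≈ -30.051 + 5.6569*I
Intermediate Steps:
V(I) = 4*I*√2 (V(I) = √(-32 + 0) = √(-32) = 4*I*√2)
L = -2*√2/7 (L = -√(6 + 2)/7 = -2*√2/7 ≈ -0.40406)
F(B) = -2*√2/(7*B) (F(B) = (-2*√2/7)/B = -2*√2/(7*B))
C = -30 - √2/28 (C = -2/7*√2/8 - 30 = -2/7*√2*⅛ - 30 = -√2/28 - 30 = -30 - √2/28 ≈ -30.051)
V(55) + C = 4*I*√2 + (-30 - √2/28) = -30 - √2/28 + 4*I*√2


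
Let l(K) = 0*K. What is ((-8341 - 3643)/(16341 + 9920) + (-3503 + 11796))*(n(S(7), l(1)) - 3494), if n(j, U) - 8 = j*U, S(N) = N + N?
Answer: -759147924654/26261 ≈ -2.8908e+7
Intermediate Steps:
l(K) = 0
S(N) = 2*N
n(j, U) = 8 + U*j (n(j, U) = 8 + j*U = 8 + U*j)
((-8341 - 3643)/(16341 + 9920) + (-3503 + 11796))*(n(S(7), l(1)) - 3494) = ((-8341 - 3643)/(16341 + 9920) + (-3503 + 11796))*((8 + 0*(2*7)) - 3494) = (-11984/26261 + 8293)*((8 + 0*14) - 3494) = (-11984*1/26261 + 8293)*((8 + 0) - 3494) = (-11984/26261 + 8293)*(8 - 3494) = (217770489/26261)*(-3486) = -759147924654/26261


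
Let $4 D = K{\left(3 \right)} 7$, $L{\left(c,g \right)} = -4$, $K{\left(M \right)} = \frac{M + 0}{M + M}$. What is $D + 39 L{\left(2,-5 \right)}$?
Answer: $- \frac{1241}{8} \approx -155.13$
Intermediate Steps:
$K{\left(M \right)} = \frac{1}{2}$ ($K{\left(M \right)} = \frac{M}{2 M} = M \frac{1}{2 M} = \frac{1}{2}$)
$D = \frac{7}{8}$ ($D = \frac{\frac{1}{2} \cdot 7}{4} = \frac{1}{4} \cdot \frac{7}{2} = \frac{7}{8} \approx 0.875$)
$D + 39 L{\left(2,-5 \right)} = \frac{7}{8} + 39 \left(-4\right) = \frac{7}{8} - 156 = - \frac{1241}{8}$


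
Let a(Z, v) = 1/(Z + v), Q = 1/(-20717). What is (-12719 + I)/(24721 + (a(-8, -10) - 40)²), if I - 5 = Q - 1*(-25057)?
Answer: 16570003464/35340902413 ≈ 0.46886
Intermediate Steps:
Q = -1/20717 ≈ -4.8270e-5
I = 519209453/20717 (I = 5 + (-1/20717 - 1*(-25057)) = 5 + (-1/20717 + 25057) = 5 + 519105868/20717 = 519209453/20717 ≈ 25062.)
(-12719 + I)/(24721 + (a(-8, -10) - 40)²) = (-12719 + 519209453/20717)/(24721 + (1/(-8 - 10) - 40)²) = 255709930/(20717*(24721 + (1/(-18) - 40)²)) = 255709930/(20717*(24721 + (-1/18 - 40)²)) = 255709930/(20717*(24721 + (-721/18)²)) = 255709930/(20717*(24721 + 519841/324)) = 255709930/(20717*(8529445/324)) = (255709930/20717)*(324/8529445) = 16570003464/35340902413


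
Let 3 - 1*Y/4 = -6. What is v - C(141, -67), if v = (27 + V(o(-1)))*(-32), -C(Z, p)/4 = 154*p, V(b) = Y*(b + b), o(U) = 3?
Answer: -49048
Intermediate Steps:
Y = 36 (Y = 12 - 4*(-6) = 12 + 24 = 36)
V(b) = 72*b (V(b) = 36*(b + b) = 36*(2*b) = 72*b)
C(Z, p) = -616*p
v = -7776 (v = (27 + 72*3)*(-32) = (27 + 216)*(-32) = 243*(-32) = -7776)
v - C(141, -67) = -7776 - (-616)*(-67) = -7776 - 1*41272 = -7776 - 41272 = -49048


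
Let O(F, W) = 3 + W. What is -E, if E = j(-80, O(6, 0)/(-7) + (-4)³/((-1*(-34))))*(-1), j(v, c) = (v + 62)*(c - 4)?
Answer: 13518/119 ≈ 113.60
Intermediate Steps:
j(v, c) = (-4 + c)*(62 + v) (j(v, c) = (62 + v)*(-4 + c) = (-4 + c)*(62 + v))
E = -13518/119 (E = (-248 - 4*(-80) + 62*((3 + 0)/(-7) + (-4)³/((-1*(-34)))) + ((3 + 0)/(-7) + (-4)³/((-1*(-34))))*(-80))*(-1) = (-248 + 320 + 62*(3*(-⅐) - 64/34) + (3*(-⅐) - 64/34)*(-80))*(-1) = (-248 + 320 + 62*(-3/7 - 64*1/34) + (-3/7 - 64*1/34)*(-80))*(-1) = (-248 + 320 + 62*(-3/7 - 32/17) + (-3/7 - 32/17)*(-80))*(-1) = (-248 + 320 + 62*(-275/119) - 275/119*(-80))*(-1) = (-248 + 320 - 17050/119 + 22000/119)*(-1) = (13518/119)*(-1) = -13518/119 ≈ -113.60)
-E = -1*(-13518/119) = 13518/119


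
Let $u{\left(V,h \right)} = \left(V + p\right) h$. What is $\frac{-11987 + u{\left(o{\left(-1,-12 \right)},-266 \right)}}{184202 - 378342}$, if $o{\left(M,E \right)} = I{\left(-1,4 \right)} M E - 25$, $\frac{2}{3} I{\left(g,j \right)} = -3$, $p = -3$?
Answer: $- \frac{1965}{38828} \approx -0.050608$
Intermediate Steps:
$I{\left(g,j \right)} = - \frac{9}{2}$ ($I{\left(g,j \right)} = \frac{3}{2} \left(-3\right) = - \frac{9}{2}$)
$o{\left(M,E \right)} = -25 - \frac{9 E M}{2}$ ($o{\left(M,E \right)} = - \frac{9 M}{2} E - 25 = - \frac{9 E M}{2} - 25 = -25 - \frac{9 E M}{2}$)
$u{\left(V,h \right)} = h \left(-3 + V\right)$ ($u{\left(V,h \right)} = \left(V - 3\right) h = \left(-3 + V\right) h = h \left(-3 + V\right)$)
$\frac{-11987 + u{\left(o{\left(-1,-12 \right)},-266 \right)}}{184202 - 378342} = \frac{-11987 - 266 \left(-3 - \left(25 - -54\right)\right)}{184202 - 378342} = \frac{-11987 - 266 \left(-3 - 79\right)}{-194140} = \left(-11987 - 266 \left(-3 - 79\right)\right) \left(- \frac{1}{194140}\right) = \left(-11987 - -21812\right) \left(- \frac{1}{194140}\right) = \left(-11987 + 21812\right) \left(- \frac{1}{194140}\right) = 9825 \left(- \frac{1}{194140}\right) = - \frac{1965}{38828}$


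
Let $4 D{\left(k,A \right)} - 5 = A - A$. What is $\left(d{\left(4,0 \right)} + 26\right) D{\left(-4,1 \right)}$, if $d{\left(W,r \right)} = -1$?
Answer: $\frac{125}{4} \approx 31.25$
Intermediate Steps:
$D{\left(k,A \right)} = \frac{5}{4}$ ($D{\left(k,A \right)} = \frac{5}{4} + \frac{A - A}{4} = \frac{5}{4} + \frac{1}{4} \cdot 0 = \frac{5}{4} + 0 = \frac{5}{4}$)
$\left(d{\left(4,0 \right)} + 26\right) D{\left(-4,1 \right)} = \left(-1 + 26\right) \frac{5}{4} = 25 \cdot \frac{5}{4} = \frac{125}{4}$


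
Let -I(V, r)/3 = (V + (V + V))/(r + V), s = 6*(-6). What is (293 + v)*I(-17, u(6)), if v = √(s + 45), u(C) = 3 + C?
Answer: -5661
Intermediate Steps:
s = -36
I(V, r) = -9*V/(V + r) (I(V, r) = -3*(V + (V + V))/(r + V) = -3*(V + 2*V)/(V + r) = -3*3*V/(V + r) = -9*V/(V + r))
v = 3 (v = √(-36 + 45) = √9 = 3)
(293 + v)*I(-17, u(6)) = (293 + 3)*(-9*(-17)/(-17 + (3 + 6))) = 296*(-9*(-17)/(-17 + 9)) = 296*(-9*(-17)/(-8)) = 296*(-9*(-17)*(-⅛)) = 296*(-153/8) = -5661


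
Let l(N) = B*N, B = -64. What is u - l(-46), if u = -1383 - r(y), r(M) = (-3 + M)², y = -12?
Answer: -4552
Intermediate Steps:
l(N) = -64*N
u = -1608 (u = -1383 - (-3 - 12)² = -1383 - 1*(-15)² = -1383 - 1*225 = -1383 - 225 = -1608)
u - l(-46) = -1608 - (-64)*(-46) = -1608 - 1*2944 = -1608 - 2944 = -4552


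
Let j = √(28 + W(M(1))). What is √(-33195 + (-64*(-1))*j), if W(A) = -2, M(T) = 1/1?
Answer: √(-33195 + 64*√26) ≈ 181.3*I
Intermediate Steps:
M(T) = 1
j = √26 (j = √(28 - 2) = √26 ≈ 5.0990)
√(-33195 + (-64*(-1))*j) = √(-33195 + (-64*(-1))*√26) = √(-33195 + 64*√26)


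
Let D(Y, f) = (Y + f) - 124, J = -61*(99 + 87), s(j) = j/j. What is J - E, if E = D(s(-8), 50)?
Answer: -11273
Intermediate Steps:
s(j) = 1
J = -11346 (J = -61*186 = -11346)
D(Y, f) = -124 + Y + f
E = -73 (E = -124 + 1 + 50 = -73)
J - E = -11346 - 1*(-73) = -11346 + 73 = -11273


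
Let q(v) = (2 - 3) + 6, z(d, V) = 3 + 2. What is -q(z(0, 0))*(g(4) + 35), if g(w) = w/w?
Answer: -180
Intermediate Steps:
g(w) = 1
z(d, V) = 5
q(v) = 5 (q(v) = -1 + 6 = 5)
-q(z(0, 0))*(g(4) + 35) = -5*(1 + 35) = -5*36 = -1*180 = -180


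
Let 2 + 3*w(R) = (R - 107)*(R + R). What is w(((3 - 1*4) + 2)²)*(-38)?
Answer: 8132/3 ≈ 2710.7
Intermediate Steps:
w(R) = -⅔ + 2*R*(-107 + R)/3 (w(R) = -⅔ + ((R - 107)*(R + R))/3 = -⅔ + ((-107 + R)*(2*R))/3 = -⅔ + (2*R*(-107 + R))/3 = -⅔ + 2*R*(-107 + R)/3)
w(((3 - 1*4) + 2)²)*(-38) = (-⅔ - 214*((3 - 1*4) + 2)²/3 + 2*(((3 - 1*4) + 2)²)²/3)*(-38) = (-⅔ - 214*((3 - 4) + 2)²/3 + 2*(((3 - 4) + 2)²)²/3)*(-38) = (-⅔ - 214*(-1 + 2)²/3 + 2*((-1 + 2)²)²/3)*(-38) = (-⅔ - 214/3*1² + 2*(1²)²/3)*(-38) = (-⅔ - 214/3*1 + (⅔)*1²)*(-38) = (-⅔ - 214/3 + (⅔)*1)*(-38) = (-⅔ - 214/3 + ⅔)*(-38) = -214/3*(-38) = 8132/3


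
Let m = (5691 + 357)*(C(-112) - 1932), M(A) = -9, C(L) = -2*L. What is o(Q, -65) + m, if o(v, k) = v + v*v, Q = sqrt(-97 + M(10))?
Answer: -10330090 + I*sqrt(106) ≈ -1.033e+7 + 10.296*I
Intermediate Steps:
m = -10329984 (m = (5691 + 357)*(-2*(-112) - 1932) = 6048*(224 - 1932) = 6048*(-1708) = -10329984)
Q = I*sqrt(106) (Q = sqrt(-97 - 9) = sqrt(-106) = I*sqrt(106) ≈ 10.296*I)
o(v, k) = v + v**2
o(Q, -65) + m = (I*sqrt(106))*(1 + I*sqrt(106)) - 10329984 = I*sqrt(106)*(1 + I*sqrt(106)) - 10329984 = -10329984 + I*sqrt(106)*(1 + I*sqrt(106))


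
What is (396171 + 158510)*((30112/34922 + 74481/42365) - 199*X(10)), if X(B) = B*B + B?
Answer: -242723407334564097/19992845 ≈ -1.2141e+10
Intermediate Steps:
X(B) = B + B² (X(B) = B² + B = B + B²)
(396171 + 158510)*((30112/34922 + 74481/42365) - 199*X(10)) = (396171 + 158510)*((30112/34922 + 74481/42365) - 1990*(1 + 10)) = 554681*((30112*(1/34922) + 74481*(1/42365)) - 1990*11) = 554681*((15056/17461 + 2013/1145) - 199*110) = 554681*(52388113/19992845 - 21890) = 554681*(-437590988937/19992845) = -242723407334564097/19992845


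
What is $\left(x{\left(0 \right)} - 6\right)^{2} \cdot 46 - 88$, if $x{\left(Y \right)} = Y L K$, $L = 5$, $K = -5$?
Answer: $1568$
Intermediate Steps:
$x{\left(Y \right)} = - 25 Y$ ($x{\left(Y \right)} = Y 5 \left(-5\right) = 5 Y \left(-5\right) = - 25 Y$)
$\left(x{\left(0 \right)} - 6\right)^{2} \cdot 46 - 88 = \left(\left(-25\right) 0 - 6\right)^{2} \cdot 46 - 88 = \left(0 - 6\right)^{2} \cdot 46 - 88 = \left(-6\right)^{2} \cdot 46 - 88 = 36 \cdot 46 - 88 = 1656 - 88 = 1568$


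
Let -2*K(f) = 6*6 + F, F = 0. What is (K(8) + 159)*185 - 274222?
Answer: -248137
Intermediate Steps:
K(f) = -18 (K(f) = -(6*6 + 0)/2 = -(36 + 0)/2 = -1/2*36 = -18)
(K(8) + 159)*185 - 274222 = (-18 + 159)*185 - 274222 = 141*185 - 274222 = 26085 - 274222 = -248137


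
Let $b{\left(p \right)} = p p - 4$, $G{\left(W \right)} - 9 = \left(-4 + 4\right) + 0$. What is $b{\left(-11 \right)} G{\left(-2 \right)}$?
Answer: $1053$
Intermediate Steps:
$G{\left(W \right)} = 9$ ($G{\left(W \right)} = 9 + \left(\left(-4 + 4\right) + 0\right) = 9 + \left(0 + 0\right) = 9 + 0 = 9$)
$b{\left(p \right)} = -4 + p^{2}$ ($b{\left(p \right)} = p^{2} - 4 = -4 + p^{2}$)
$b{\left(-11 \right)} G{\left(-2 \right)} = \left(-4 + \left(-11\right)^{2}\right) 9 = \left(-4 + 121\right) 9 = 117 \cdot 9 = 1053$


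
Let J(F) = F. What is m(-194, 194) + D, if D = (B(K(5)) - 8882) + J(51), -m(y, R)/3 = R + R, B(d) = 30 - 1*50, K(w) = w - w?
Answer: -10015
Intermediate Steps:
K(w) = 0
B(d) = -20 (B(d) = 30 - 50 = -20)
m(y, R) = -6*R (m(y, R) = -3*(R + R) = -6*R)
D = -8851 (D = (-20 - 8882) + 51 = -8902 + 51 = -8851)
m(-194, 194) + D = -6*194 - 8851 = -1164 - 8851 = -10015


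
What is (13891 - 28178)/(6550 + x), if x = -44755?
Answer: 14287/38205 ≈ 0.37396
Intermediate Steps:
(13891 - 28178)/(6550 + x) = (13891 - 28178)/(6550 - 44755) = -14287/(-38205) = -14287*(-1/38205) = 14287/38205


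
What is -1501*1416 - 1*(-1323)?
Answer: -2124093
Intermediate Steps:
-1501*1416 - 1*(-1323) = -2125416 + 1323 = -2124093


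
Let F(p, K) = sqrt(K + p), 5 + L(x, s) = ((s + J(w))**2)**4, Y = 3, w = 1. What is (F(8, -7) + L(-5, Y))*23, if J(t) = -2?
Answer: -69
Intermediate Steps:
L(x, s) = -5 + (-2 + s)**8 (L(x, s) = -5 + ((s - 2)**2)**4 = -5 + ((-2 + s)**2)**4 = -5 + (-2 + s)**8)
(F(8, -7) + L(-5, Y))*23 = (sqrt(-7 + 8) + (-5 + (-2 + 3)**8))*23 = (sqrt(1) + (-5 + 1**8))*23 = (1 + (-5 + 1))*23 = (1 - 4)*23 = -3*23 = -69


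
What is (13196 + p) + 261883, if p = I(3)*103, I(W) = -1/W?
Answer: 825134/3 ≈ 2.7504e+5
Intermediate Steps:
p = -103/3 (p = -1/3*103 = -103/3 ≈ -34.333)
(13196 + p) + 261883 = (13196 - 103/3) + 261883 = 39485/3 + 261883 = 825134/3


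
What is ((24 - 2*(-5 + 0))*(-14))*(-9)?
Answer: 4284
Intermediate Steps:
((24 - 2*(-5 + 0))*(-14))*(-9) = ((24 - 2*(-5))*(-14))*(-9) = ((24 + 10)*(-14))*(-9) = (34*(-14))*(-9) = -476*(-9) = 4284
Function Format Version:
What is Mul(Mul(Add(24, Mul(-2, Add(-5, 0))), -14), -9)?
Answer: 4284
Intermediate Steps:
Mul(Mul(Add(24, Mul(-2, Add(-5, 0))), -14), -9) = Mul(Mul(Add(24, Mul(-2, -5)), -14), -9) = Mul(Mul(Add(24, 10), -14), -9) = Mul(Mul(34, -14), -9) = Mul(-476, -9) = 4284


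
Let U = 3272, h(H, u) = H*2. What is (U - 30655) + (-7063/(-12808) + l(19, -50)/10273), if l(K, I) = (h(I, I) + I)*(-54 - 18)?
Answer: -3602750715073/131576584 ≈ -27381.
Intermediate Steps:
h(H, u) = 2*H
l(K, I) = -216*I (l(K, I) = (2*I + I)*(-54 - 18) = (3*I)*(-72) = -216*I)
(U - 30655) + (-7063/(-12808) + l(19, -50)/10273) = (3272 - 30655) + (-7063/(-12808) - 216*(-50)/10273) = -27383 + (-7063*(-1/12808) + 10800*(1/10273)) = -27383 + (7063/12808 + 10800/10273) = -27383 + 210884599/131576584 = -3602750715073/131576584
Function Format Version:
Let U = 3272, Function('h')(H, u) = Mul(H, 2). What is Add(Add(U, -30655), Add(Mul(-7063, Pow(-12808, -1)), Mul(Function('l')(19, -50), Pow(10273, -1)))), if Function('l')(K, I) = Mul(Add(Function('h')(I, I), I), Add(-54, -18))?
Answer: Rational(-3602750715073, 131576584) ≈ -27381.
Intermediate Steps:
Function('h')(H, u) = Mul(2, H)
Function('l')(K, I) = Mul(-216, I) (Function('l')(K, I) = Mul(Add(Mul(2, I), I), Add(-54, -18)) = Mul(Mul(3, I), -72) = Mul(-216, I))
Add(Add(U, -30655), Add(Mul(-7063, Pow(-12808, -1)), Mul(Function('l')(19, -50), Pow(10273, -1)))) = Add(Add(3272, -30655), Add(Mul(-7063, Pow(-12808, -1)), Mul(Mul(-216, -50), Pow(10273, -1)))) = Add(-27383, Add(Mul(-7063, Rational(-1, 12808)), Mul(10800, Rational(1, 10273)))) = Add(-27383, Add(Rational(7063, 12808), Rational(10800, 10273))) = Add(-27383, Rational(210884599, 131576584)) = Rational(-3602750715073, 131576584)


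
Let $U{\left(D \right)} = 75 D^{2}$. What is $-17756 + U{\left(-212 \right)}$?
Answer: $3353044$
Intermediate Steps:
$-17756 + U{\left(-212 \right)} = -17756 + 75 \left(-212\right)^{2} = -17756 + 75 \cdot 44944 = -17756 + 3370800 = 3353044$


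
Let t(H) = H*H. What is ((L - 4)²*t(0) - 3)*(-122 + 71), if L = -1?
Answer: 153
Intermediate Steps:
t(H) = H²
((L - 4)²*t(0) - 3)*(-122 + 71) = ((-1 - 4)²*0² - 3)*(-122 + 71) = ((-5)²*0 - 3)*(-51) = (25*0 - 3)*(-51) = (0 - 3)*(-51) = -3*(-51) = 153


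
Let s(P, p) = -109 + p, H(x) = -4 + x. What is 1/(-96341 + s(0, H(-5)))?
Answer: -1/96459 ≈ -1.0367e-5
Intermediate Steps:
1/(-96341 + s(0, H(-5))) = 1/(-96341 + (-109 + (-4 - 5))) = 1/(-96341 + (-109 - 9)) = 1/(-96341 - 118) = 1/(-96459) = -1/96459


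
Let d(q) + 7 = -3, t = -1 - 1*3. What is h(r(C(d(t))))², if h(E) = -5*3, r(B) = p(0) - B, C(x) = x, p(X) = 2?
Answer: 225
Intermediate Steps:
t = -4 (t = -1 - 3 = -4)
d(q) = -10 (d(q) = -7 - 3 = -10)
r(B) = 2 - B
h(E) = -15
h(r(C(d(t))))² = (-15)² = 225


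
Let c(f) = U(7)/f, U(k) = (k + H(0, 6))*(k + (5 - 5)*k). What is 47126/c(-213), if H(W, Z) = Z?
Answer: -10037838/91 ≈ -1.1031e+5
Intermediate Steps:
U(k) = k*(6 + k) (U(k) = (k + 6)*(k + (5 - 5)*k) = (6 + k)*(k + 0*k) = (6 + k)*(k + 0) = (6 + k)*k = k*(6 + k))
c(f) = 91/f (c(f) = (7*(6 + 7))/f = (7*13)/f = 91/f)
47126/c(-213) = 47126/((91/(-213))) = 47126/((91*(-1/213))) = 47126/(-91/213) = 47126*(-213/91) = -10037838/91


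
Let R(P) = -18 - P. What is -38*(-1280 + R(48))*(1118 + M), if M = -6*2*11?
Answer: 50431928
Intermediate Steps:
M = -132 (M = -12*11 = -132)
-38*(-1280 + R(48))*(1118 + M) = -38*(-1280 + (-18 - 1*48))*(1118 - 132) = -38*(-1280 + (-18 - 48))*986 = -38*(-1280 - 66)*986 = -(-51148)*986 = -38*(-1327156) = 50431928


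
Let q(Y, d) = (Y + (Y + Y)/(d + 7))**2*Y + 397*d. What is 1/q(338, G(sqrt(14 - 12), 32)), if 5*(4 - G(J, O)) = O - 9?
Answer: 160/10643075733 ≈ 1.5033e-8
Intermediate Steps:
G(J, O) = 29/5 - O/5 (G(J, O) = 4 - (O - 9)/5 = 4 - (-9 + O)/5 = 4 + (9/5 - O/5) = 29/5 - O/5)
q(Y, d) = 397*d + Y*(Y + 2*Y/(7 + d))**2 (q(Y, d) = (Y + (2*Y)/(7 + d))**2*Y + 397*d = (Y + 2*Y/(7 + d))**2*Y + 397*d = Y*(Y + 2*Y/(7 + d))**2 + 397*d = 397*d + Y*(Y + 2*Y/(7 + d))**2)
1/q(338, G(sqrt(14 - 12), 32)) = 1/(397*(29/5 - 1/5*32) + 338**3*(9 + (29/5 - 1/5*32))**2/(7 + (29/5 - 1/5*32))**2) = 1/(397*(29/5 - 32/5) + 38614472*(9 + (29/5 - 32/5))**2/(7 + (29/5 - 32/5))**2) = 1/(397*(-3/5) + 38614472*(9 - 3/5)**2/(7 - 3/5)**2) = 1/(-1191/5 + 38614472*(42/5)**2/(32/5)**2) = 1/(-1191/5 + 38614472*(25/1024)*(1764/25)) = 1/(-1191/5 + 2128622769/32) = 1/(10643075733/160) = 160/10643075733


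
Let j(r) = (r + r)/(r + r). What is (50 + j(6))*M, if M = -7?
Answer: -357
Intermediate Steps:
j(r) = 1 (j(r) = (2*r)/((2*r)) = (2*r)*(1/(2*r)) = 1)
(50 + j(6))*M = (50 + 1)*(-7) = 51*(-7) = -357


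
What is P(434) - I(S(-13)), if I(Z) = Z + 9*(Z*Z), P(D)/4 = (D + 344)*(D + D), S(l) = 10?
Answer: 2700306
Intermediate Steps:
P(D) = 8*D*(344 + D) (P(D) = 4*((D + 344)*(D + D)) = 4*((344 + D)*(2*D)) = 4*(2*D*(344 + D)) = 8*D*(344 + D))
I(Z) = Z + 9*Z**2
P(434) - I(S(-13)) = 8*434*(344 + 434) - 10*(1 + 9*10) = 8*434*778 - 10*(1 + 90) = 2701216 - 10*91 = 2701216 - 1*910 = 2701216 - 910 = 2700306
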